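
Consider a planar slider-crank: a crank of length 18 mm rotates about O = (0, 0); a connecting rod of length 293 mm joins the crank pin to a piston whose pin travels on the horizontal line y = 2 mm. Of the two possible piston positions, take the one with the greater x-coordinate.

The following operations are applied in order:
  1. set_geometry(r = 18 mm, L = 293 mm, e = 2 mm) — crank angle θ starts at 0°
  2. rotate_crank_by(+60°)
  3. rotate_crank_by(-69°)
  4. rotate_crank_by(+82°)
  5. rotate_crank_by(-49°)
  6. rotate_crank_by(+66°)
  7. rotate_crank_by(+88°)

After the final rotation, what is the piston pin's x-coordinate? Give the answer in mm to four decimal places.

275.0078

set_geometry: r = 18 mm, L = 293 mm, e = 2 mm; θ ← 0°
rotate_crank_by(+60°): θ ← 0° +60° = 60°
rotate_crank_by(-69°): θ ← 60° -69° = -9°
rotate_crank_by(+82°): θ ← -9° +82° = 73°
rotate_crank_by(-49°): θ ← 73° -49° = 24°
rotate_crank_by(+66°): θ ← 24° +66° = 90°
rotate_crank_by(+88°): θ ← 90° +88° = 178°
crank pin P = (r cos θ, r sin θ) = (-17.989035, 0.628191)
h = r sin θ − e = 0.628191 − 2 = -1.371809
x = r cos θ + √(L² − h²) = -17.989035 + √(85849.0 − 1.8819) = -17.989035 + 292.996789 = 275.007754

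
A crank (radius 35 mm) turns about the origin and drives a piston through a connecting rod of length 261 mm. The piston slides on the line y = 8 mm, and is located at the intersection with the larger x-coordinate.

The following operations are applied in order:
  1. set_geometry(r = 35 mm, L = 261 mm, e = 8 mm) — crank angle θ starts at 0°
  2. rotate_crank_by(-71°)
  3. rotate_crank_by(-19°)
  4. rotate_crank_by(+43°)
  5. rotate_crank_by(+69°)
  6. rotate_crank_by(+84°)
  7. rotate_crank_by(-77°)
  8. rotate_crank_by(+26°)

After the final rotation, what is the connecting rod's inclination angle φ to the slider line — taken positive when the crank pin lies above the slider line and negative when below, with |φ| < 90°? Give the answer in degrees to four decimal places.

4.5424

set_geometry: r = 35 mm, L = 261 mm, e = 8 mm; θ ← 0°
rotate_crank_by(-71°): θ ← 0° -71° = -71°
rotate_crank_by(-19°): θ ← -71° -19° = -90°
rotate_crank_by(+43°): θ ← -90° +43° = -47°
rotate_crank_by(+69°): θ ← -47° +69° = 22°
rotate_crank_by(+84°): θ ← 22° +84° = 106°
rotate_crank_by(-77°): θ ← 106° -77° = 29°
rotate_crank_by(+26°): θ ← 29° +26° = 55°
crank pin P = (r cos θ, r sin θ) = (20.075175, 28.670322)
h = r sin θ − e = 28.670322 − 8 = 20.670322
sin φ = h / L = 20.670322 / 261 = 0.07919663
φ = arcsin(0.07919663) = 4.542390°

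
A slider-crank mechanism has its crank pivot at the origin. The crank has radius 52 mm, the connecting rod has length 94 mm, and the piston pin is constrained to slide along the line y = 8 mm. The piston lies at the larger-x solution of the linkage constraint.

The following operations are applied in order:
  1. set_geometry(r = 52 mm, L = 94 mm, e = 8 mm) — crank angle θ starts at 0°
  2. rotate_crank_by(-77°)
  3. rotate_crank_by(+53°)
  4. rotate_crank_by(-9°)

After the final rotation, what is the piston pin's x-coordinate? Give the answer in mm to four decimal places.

set_geometry: r = 52 mm, L = 94 mm, e = 8 mm; θ ← 0°
rotate_crank_by(-77°): θ ← 0° -77° = -77°
rotate_crank_by(+53°): θ ← -77° +53° = -24°
rotate_crank_by(-9°): θ ← -24° -9° = -33°
crank pin P = (r cos θ, r sin θ) = (43.610870, -28.321230)
h = r sin θ − e = -28.321230 − 8 = -36.321230
x = r cos θ + √(L² − h²) = 43.610870 + √(8836.0 − 1319.2317) = 43.610870 + 86.699298 = 130.310167

130.3102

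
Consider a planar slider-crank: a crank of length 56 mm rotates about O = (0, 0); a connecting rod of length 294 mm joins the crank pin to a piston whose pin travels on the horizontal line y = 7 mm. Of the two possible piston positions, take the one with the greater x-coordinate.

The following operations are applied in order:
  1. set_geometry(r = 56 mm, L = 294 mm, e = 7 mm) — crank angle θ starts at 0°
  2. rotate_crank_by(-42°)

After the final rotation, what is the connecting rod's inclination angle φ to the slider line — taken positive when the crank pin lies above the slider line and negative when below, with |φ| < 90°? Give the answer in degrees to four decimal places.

set_geometry: r = 56 mm, L = 294 mm, e = 7 mm; θ ← 0°
rotate_crank_by(-42°): θ ← 0° -42° = -42°
crank pin P = (r cos θ, r sin θ) = (41.616110, -37.471314)
h = r sin θ − e = -37.471314 − 7 = -44.471314
sin φ = h / L = -44.471314 / 294 = -0.15126297
φ = arcsin(-0.15126297) = -8.700125°

-8.7001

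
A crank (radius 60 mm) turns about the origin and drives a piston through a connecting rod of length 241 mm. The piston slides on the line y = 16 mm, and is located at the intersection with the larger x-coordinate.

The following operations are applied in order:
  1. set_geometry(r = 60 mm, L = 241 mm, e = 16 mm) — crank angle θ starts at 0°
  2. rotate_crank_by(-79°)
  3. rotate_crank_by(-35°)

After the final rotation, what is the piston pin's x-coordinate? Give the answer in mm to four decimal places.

set_geometry: r = 60 mm, L = 241 mm, e = 16 mm; θ ← 0°
rotate_crank_by(-79°): θ ← 0° -79° = -79°
rotate_crank_by(-35°): θ ← -79° -35° = -114°
crank pin P = (r cos θ, r sin θ) = (-24.404199, -54.812727)
h = r sin θ − e = -54.812727 − 16 = -70.812727
x = r cos θ + √(L² − h²) = -24.404199 + √(58081.0 − 5014.4424) = -24.404199 + 230.361797 = 205.957599

205.9576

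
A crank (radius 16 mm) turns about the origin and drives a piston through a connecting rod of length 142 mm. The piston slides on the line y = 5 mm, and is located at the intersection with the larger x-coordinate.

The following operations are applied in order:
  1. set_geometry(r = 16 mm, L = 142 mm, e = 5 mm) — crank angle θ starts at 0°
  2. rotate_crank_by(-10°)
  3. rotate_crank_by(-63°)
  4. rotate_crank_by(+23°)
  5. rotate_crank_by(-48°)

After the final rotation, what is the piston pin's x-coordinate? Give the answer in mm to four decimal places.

set_geometry: r = 16 mm, L = 142 mm, e = 5 mm; θ ← 0°
rotate_crank_by(-10°): θ ← 0° -10° = -10°
rotate_crank_by(-63°): θ ← -10° -63° = -73°
rotate_crank_by(+23°): θ ← -73° +23° = -50°
rotate_crank_by(-48°): θ ← -50° -48° = -98°
crank pin P = (r cos θ, r sin θ) = (-2.226770, -15.844289)
h = r sin θ − e = -15.844289 − 5 = -20.844289
x = r cos θ + √(L² − h²) = -2.226770 + √(20164.0 − 434.4844) = -2.226770 + 140.461794 = 138.235025

138.2350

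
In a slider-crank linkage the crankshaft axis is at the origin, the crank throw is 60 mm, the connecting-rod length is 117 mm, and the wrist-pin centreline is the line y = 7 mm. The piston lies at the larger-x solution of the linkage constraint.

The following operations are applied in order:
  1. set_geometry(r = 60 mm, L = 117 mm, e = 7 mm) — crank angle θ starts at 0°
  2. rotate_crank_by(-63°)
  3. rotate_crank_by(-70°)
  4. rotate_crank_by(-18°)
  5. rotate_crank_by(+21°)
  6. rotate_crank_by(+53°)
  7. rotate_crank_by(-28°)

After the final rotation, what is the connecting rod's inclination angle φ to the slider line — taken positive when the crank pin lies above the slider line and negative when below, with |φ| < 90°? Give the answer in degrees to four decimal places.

-33.7228

set_geometry: r = 60 mm, L = 117 mm, e = 7 mm; θ ← 0°
rotate_crank_by(-63°): θ ← 0° -63° = -63°
rotate_crank_by(-70°): θ ← -63° -70° = -133°
rotate_crank_by(-18°): θ ← -133° -18° = -151°
rotate_crank_by(+21°): θ ← -151° +21° = -130°
rotate_crank_by(+53°): θ ← -130° +53° = -77°
rotate_crank_by(-28°): θ ← -77° -28° = -105°
crank pin P = (r cos θ, r sin θ) = (-15.529143, -57.955550)
h = r sin θ − e = -57.955550 − 7 = -64.955550
sin φ = h / L = -64.955550 / 117 = -0.55517564
φ = arcsin(-0.55517564) = -33.722813°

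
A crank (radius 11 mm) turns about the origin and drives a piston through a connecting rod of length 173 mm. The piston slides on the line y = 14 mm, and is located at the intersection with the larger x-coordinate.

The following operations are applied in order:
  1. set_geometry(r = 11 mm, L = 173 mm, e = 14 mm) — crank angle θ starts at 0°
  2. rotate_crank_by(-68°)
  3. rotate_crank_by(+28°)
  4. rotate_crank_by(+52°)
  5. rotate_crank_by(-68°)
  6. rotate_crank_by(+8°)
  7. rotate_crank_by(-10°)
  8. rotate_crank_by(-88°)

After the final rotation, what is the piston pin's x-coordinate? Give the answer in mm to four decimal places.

set_geometry: r = 11 mm, L = 173 mm, e = 14 mm; θ ← 0°
rotate_crank_by(-68°): θ ← 0° -68° = -68°
rotate_crank_by(+28°): θ ← -68° +28° = -40°
rotate_crank_by(+52°): θ ← -40° +52° = 12°
rotate_crank_by(-68°): θ ← 12° -68° = -56°
rotate_crank_by(+8°): θ ← -56° +8° = -48°
rotate_crank_by(-10°): θ ← -48° -10° = -58°
rotate_crank_by(-88°): θ ← -58° -88° = -146°
crank pin P = (r cos θ, r sin θ) = (-9.119413, -6.151122)
h = r sin θ − e = -6.151122 − 14 = -20.151122
x = r cos θ + √(L² − h²) = -9.119413 + √(29929.0 − 406.0677) = -9.119413 + 171.822386 = 162.702973

162.7030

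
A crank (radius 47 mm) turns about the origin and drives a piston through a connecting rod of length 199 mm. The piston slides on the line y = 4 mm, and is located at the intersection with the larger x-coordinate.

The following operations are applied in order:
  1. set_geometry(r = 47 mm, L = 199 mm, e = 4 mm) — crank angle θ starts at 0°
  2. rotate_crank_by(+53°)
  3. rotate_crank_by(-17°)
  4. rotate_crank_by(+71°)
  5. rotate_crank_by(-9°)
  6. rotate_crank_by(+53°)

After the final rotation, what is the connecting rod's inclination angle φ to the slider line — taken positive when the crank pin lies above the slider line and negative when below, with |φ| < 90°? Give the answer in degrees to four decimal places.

set_geometry: r = 47 mm, L = 199 mm, e = 4 mm; θ ← 0°
rotate_crank_by(+53°): θ ← 0° +53° = 53°
rotate_crank_by(-17°): θ ← 53° -17° = 36°
rotate_crank_by(+71°): θ ← 36° +71° = 107°
rotate_crank_by(-9°): θ ← 107° -9° = 98°
rotate_crank_by(+53°): θ ← 98° +53° = 151°
crank pin P = (r cos θ, r sin θ) = (-41.107126, 22.786052)
h = r sin θ − e = 22.786052 − 4 = 18.786052
sin φ = h / L = 18.786052 / 199 = 0.09440227
φ = arcsin(0.09440227) = 5.416918°

5.4169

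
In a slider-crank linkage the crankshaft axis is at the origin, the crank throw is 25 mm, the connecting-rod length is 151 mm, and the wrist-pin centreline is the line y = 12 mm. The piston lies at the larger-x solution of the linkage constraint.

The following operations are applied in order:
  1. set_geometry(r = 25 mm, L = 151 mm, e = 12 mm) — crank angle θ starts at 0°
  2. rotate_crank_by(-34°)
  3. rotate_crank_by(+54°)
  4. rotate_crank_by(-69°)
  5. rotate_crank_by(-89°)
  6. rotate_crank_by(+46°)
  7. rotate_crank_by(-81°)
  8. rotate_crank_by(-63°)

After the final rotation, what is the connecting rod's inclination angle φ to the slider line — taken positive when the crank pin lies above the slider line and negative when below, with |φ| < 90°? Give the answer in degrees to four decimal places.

3.3128

set_geometry: r = 25 mm, L = 151 mm, e = 12 mm; θ ← 0°
rotate_crank_by(-34°): θ ← 0° -34° = -34°
rotate_crank_by(+54°): θ ← -34° +54° = 20°
rotate_crank_by(-69°): θ ← 20° -69° = -49°
rotate_crank_by(-89°): θ ← -49° -89° = -138°
rotate_crank_by(+46°): θ ← -138° +46° = -92°
rotate_crank_by(-81°): θ ← -92° -81° = -173°
rotate_crank_by(-63°): θ ← -173° -63° = -236°
crank pin P = (r cos θ, r sin θ) = (-13.979823, 20.725939)
h = r sin θ − e = 20.725939 − 12 = 8.725939
sin φ = h / L = 8.725939 / 151 = 0.05778768
φ = arcsin(0.05778768) = 3.312836°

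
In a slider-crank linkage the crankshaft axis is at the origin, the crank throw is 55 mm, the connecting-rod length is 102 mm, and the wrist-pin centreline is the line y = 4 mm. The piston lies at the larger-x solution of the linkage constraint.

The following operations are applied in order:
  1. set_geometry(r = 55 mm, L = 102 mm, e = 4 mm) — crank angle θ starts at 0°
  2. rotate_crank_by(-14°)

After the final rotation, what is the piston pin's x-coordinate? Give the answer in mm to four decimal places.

153.8875

set_geometry: r = 55 mm, L = 102 mm, e = 4 mm; θ ← 0°
rotate_crank_by(-14°): θ ← 0° -14° = -14°
crank pin P = (r cos θ, r sin θ) = (53.366265, -13.305704)
h = r sin θ − e = -13.305704 − 4 = -17.305704
x = r cos θ + √(L² − h²) = 53.366265 + √(10404.0 − 299.4874) = 53.366265 + 100.521205 = 153.887470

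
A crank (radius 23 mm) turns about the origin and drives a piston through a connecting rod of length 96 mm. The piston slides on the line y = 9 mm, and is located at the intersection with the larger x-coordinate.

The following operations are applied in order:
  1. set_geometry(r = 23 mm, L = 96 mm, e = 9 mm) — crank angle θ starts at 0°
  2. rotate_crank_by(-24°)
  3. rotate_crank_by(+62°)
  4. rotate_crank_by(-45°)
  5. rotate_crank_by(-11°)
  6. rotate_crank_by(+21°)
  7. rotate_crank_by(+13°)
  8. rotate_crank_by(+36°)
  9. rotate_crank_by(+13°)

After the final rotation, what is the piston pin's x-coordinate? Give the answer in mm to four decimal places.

set_geometry: r = 23 mm, L = 96 mm, e = 9 mm; θ ← 0°
rotate_crank_by(-24°): θ ← 0° -24° = -24°
rotate_crank_by(+62°): θ ← -24° +62° = 38°
rotate_crank_by(-45°): θ ← 38° -45° = -7°
rotate_crank_by(-11°): θ ← -7° -11° = -18°
rotate_crank_by(+21°): θ ← -18° +21° = 3°
rotate_crank_by(+13°): θ ← 3° +13° = 16°
rotate_crank_by(+36°): θ ← 16° +36° = 52°
rotate_crank_by(+13°): θ ← 52° +13° = 65°
crank pin P = (r cos θ, r sin θ) = (9.720220, 20.845079)
h = r sin θ − e = 20.845079 − 9 = 11.845079
x = r cos θ + √(L² − h²) = 9.720220 + √(9216.0 − 140.3059) = 9.720220 + 95.266437 = 104.986657

104.9867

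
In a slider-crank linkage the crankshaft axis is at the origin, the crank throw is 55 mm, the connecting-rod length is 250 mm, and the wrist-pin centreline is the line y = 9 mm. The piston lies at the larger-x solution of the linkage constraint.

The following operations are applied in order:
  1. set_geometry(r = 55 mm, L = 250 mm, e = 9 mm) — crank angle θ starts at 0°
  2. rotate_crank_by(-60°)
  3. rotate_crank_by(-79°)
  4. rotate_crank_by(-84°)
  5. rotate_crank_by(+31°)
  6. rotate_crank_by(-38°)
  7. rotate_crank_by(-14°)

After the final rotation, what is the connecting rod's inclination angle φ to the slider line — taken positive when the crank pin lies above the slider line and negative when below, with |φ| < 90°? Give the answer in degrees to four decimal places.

set_geometry: r = 55 mm, L = 250 mm, e = 9 mm; θ ← 0°
rotate_crank_by(-60°): θ ← 0° -60° = -60°
rotate_crank_by(-79°): θ ← -60° -79° = -139°
rotate_crank_by(-84°): θ ← -139° -84° = -223°
rotate_crank_by(+31°): θ ← -223° +31° = -192°
rotate_crank_by(-38°): θ ← -192° -38° = -230°
rotate_crank_by(-14°): θ ← -230° -14° = -244°
crank pin P = (r cos θ, r sin θ) = (-24.110413, 49.433673)
h = r sin θ − e = 49.433673 − 9 = 40.433673
sin φ = h / L = 40.433673 / 250 = 0.16173469
φ = arcsin(0.16173469) = 9.307598°

9.3076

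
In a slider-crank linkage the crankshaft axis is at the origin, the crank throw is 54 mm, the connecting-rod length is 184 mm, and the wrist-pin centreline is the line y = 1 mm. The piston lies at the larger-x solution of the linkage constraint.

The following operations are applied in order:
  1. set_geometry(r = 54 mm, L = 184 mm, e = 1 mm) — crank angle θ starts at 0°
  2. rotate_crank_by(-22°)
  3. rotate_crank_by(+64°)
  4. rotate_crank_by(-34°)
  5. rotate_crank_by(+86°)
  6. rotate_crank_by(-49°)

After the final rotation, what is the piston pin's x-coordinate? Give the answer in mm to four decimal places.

set_geometry: r = 54 mm, L = 184 mm, e = 1 mm; θ ← 0°
rotate_crank_by(-22°): θ ← 0° -22° = -22°
rotate_crank_by(+64°): θ ← -22° +64° = 42°
rotate_crank_by(-34°): θ ← 42° -34° = 8°
rotate_crank_by(+86°): θ ← 8° +86° = 94°
rotate_crank_by(-49°): θ ← 94° -49° = 45°
crank pin P = (r cos θ, r sin θ) = (38.183766, 38.183766)
h = r sin θ − e = 38.183766 − 1 = 37.183766
x = r cos θ + √(L² − h²) = 38.183766 + √(33856.0 − 1382.6325) = 38.183766 + 180.203683 = 218.387450

218.3874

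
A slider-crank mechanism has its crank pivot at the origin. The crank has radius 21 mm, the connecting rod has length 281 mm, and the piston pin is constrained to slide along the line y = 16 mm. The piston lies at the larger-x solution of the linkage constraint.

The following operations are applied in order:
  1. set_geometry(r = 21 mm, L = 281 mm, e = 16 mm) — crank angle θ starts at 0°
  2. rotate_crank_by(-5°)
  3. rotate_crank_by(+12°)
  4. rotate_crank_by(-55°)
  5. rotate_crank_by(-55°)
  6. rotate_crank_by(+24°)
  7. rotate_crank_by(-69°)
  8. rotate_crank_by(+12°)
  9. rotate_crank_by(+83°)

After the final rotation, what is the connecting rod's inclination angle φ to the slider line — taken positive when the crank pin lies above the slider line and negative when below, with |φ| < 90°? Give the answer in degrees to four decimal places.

-6.6973

set_geometry: r = 21 mm, L = 281 mm, e = 16 mm; θ ← 0°
rotate_crank_by(-5°): θ ← 0° -5° = -5°
rotate_crank_by(+12°): θ ← -5° +12° = 7°
rotate_crank_by(-55°): θ ← 7° -55° = -48°
rotate_crank_by(-55°): θ ← -48° -55° = -103°
rotate_crank_by(+24°): θ ← -103° +24° = -79°
rotate_crank_by(-69°): θ ← -79° -69° = -148°
rotate_crank_by(+12°): θ ← -148° +12° = -136°
rotate_crank_by(+83°): θ ← -136° +83° = -53°
crank pin P = (r cos θ, r sin θ) = (12.638115, -16.771346)
h = r sin θ − e = -16.771346 − 16 = -32.771346
sin φ = h / L = -32.771346 / 281 = -0.11662401
φ = arcsin(-0.11662401) = -6.697304°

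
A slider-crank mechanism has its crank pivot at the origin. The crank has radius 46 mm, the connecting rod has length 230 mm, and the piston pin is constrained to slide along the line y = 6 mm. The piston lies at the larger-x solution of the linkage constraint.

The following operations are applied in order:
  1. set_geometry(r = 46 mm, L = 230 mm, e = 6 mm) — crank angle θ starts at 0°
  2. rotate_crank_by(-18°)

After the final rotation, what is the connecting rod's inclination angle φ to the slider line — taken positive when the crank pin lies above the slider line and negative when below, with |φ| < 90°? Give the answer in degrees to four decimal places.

-5.0423

set_geometry: r = 46 mm, L = 230 mm, e = 6 mm; θ ← 0°
rotate_crank_by(-18°): θ ← 0° -18° = -18°
crank pin P = (r cos θ, r sin θ) = (43.748600, -14.214782)
h = r sin θ − e = -14.214782 − 6 = -20.214782
sin φ = h / L = -20.214782 / 230 = -0.08789036
φ = arcsin(-0.08789036) = -5.042252°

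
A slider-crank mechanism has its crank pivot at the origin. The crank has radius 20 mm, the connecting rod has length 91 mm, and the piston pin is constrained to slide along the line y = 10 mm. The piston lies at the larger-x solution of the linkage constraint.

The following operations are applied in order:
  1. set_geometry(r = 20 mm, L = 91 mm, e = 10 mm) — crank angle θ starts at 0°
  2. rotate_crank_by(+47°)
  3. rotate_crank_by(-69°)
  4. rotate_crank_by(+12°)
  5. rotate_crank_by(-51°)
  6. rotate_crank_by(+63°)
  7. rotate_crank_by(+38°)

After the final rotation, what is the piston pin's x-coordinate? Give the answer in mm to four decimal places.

106.2761

set_geometry: r = 20 mm, L = 91 mm, e = 10 mm; θ ← 0°
rotate_crank_by(+47°): θ ← 0° +47° = 47°
rotate_crank_by(-69°): θ ← 47° -69° = -22°
rotate_crank_by(+12°): θ ← -22° +12° = -10°
rotate_crank_by(-51°): θ ← -10° -51° = -61°
rotate_crank_by(+63°): θ ← -61° +63° = 2°
rotate_crank_by(+38°): θ ← 2° +38° = 40°
crank pin P = (r cos θ, r sin θ) = (15.320889, 12.855752)
h = r sin θ − e = 12.855752 − 10 = 2.855752
x = r cos θ + √(L² − h²) = 15.320889 + √(8281.0 − 8.1553) = 15.320889 + 90.955180 = 106.276068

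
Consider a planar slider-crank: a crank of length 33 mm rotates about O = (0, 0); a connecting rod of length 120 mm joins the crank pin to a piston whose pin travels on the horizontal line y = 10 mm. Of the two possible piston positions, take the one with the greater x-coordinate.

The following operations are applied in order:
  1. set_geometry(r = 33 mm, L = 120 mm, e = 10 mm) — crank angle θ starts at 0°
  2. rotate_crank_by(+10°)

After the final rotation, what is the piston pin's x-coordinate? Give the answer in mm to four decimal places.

152.4227

set_geometry: r = 33 mm, L = 120 mm, e = 10 mm; θ ← 0°
rotate_crank_by(+10°): θ ← 0° +10° = 10°
crank pin P = (r cos θ, r sin θ) = (32.498656, 5.730390)
h = r sin θ − e = 5.730390 − 10 = -4.269610
x = r cos θ + √(L² − h²) = 32.498656 + √(14400.0 − 18.2296) = 32.498656 + 119.924019 = 152.422675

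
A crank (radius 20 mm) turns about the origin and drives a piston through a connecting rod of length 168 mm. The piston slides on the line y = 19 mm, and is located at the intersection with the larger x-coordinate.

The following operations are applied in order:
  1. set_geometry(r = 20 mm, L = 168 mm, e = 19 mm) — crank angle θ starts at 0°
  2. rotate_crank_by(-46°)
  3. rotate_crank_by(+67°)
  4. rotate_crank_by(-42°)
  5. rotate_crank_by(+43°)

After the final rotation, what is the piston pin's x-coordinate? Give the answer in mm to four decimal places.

186.1491

set_geometry: r = 20 mm, L = 168 mm, e = 19 mm; θ ← 0°
rotate_crank_by(-46°): θ ← 0° -46° = -46°
rotate_crank_by(+67°): θ ← -46° +67° = 21°
rotate_crank_by(-42°): θ ← 21° -42° = -21°
rotate_crank_by(+43°): θ ← -21° +43° = 22°
crank pin P = (r cos θ, r sin θ) = (18.543677, 7.492132)
h = r sin θ − e = 7.492132 − 19 = -11.507868
x = r cos θ + √(L² − h²) = 18.543677 + √(28224.0 − 132.4310) = 18.543677 + 167.605397 = 186.149074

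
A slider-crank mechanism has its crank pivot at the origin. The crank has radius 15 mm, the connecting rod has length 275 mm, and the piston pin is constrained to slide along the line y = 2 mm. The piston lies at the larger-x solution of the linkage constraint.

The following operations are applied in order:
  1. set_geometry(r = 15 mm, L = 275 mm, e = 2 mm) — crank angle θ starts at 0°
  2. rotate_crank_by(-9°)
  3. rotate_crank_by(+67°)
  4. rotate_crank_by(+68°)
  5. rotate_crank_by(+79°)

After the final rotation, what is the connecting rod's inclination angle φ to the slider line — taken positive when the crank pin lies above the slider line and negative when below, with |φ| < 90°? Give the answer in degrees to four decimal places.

set_geometry: r = 15 mm, L = 275 mm, e = 2 mm; θ ← 0°
rotate_crank_by(-9°): θ ← 0° -9° = -9°
rotate_crank_by(+67°): θ ← -9° +67° = 58°
rotate_crank_by(+68°): θ ← 58° +68° = 126°
rotate_crank_by(+79°): θ ← 126° +79° = 205°
crank pin P = (r cos θ, r sin θ) = (-13.594617, -6.339274)
h = r sin θ − e = -6.339274 − 2 = -8.339274
sin φ = h / L = -8.339274 / 275 = -0.03032463
φ = arcsin(-0.03032463) = -1.737740°

-1.7377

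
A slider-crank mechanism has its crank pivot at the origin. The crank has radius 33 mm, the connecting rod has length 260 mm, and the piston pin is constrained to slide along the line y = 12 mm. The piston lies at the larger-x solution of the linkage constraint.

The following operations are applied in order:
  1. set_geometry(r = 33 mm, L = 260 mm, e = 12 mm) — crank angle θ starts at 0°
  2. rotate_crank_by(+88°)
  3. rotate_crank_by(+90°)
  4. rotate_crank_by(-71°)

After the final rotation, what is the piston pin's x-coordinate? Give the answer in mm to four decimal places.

249.6151

set_geometry: r = 33 mm, L = 260 mm, e = 12 mm; θ ← 0°
rotate_crank_by(+88°): θ ← 0° +88° = 88°
rotate_crank_by(+90°): θ ← 88° +90° = 178°
rotate_crank_by(-71°): θ ← 178° -71° = 107°
crank pin P = (r cos θ, r sin θ) = (-9.648266, 31.558057)
h = r sin θ − e = 31.558057 − 12 = 19.558057
x = r cos θ + √(L² − h²) = -9.648266 + √(67600.0 − 382.5176) = -9.648266 + 259.263346 = 249.615079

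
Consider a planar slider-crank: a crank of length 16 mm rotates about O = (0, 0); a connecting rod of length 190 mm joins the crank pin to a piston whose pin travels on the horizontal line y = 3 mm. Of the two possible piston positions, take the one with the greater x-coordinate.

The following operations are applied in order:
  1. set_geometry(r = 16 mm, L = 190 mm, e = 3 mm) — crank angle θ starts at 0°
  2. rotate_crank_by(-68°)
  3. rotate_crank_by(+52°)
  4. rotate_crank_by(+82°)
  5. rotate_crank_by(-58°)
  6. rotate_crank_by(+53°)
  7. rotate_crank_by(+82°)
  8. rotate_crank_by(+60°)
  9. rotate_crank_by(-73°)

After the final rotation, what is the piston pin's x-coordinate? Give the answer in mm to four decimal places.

set_geometry: r = 16 mm, L = 190 mm, e = 3 mm; θ ← 0°
rotate_crank_by(-68°): θ ← 0° -68° = -68°
rotate_crank_by(+52°): θ ← -68° +52° = -16°
rotate_crank_by(+82°): θ ← -16° +82° = 66°
rotate_crank_by(-58°): θ ← 66° -58° = 8°
rotate_crank_by(+53°): θ ← 8° +53° = 61°
rotate_crank_by(+82°): θ ← 61° +82° = 143°
rotate_crank_by(+60°): θ ← 143° +60° = 203°
rotate_crank_by(-73°): θ ← 203° -73° = 130°
crank pin P = (r cos θ, r sin θ) = (-10.284602, 12.256711)
h = r sin θ − e = 12.256711 − 3 = 9.256711
x = r cos θ + √(L² − h²) = -10.284602 + √(36100.0 − 85.6867) = -10.284602 + 189.774375 = 179.489773

179.4898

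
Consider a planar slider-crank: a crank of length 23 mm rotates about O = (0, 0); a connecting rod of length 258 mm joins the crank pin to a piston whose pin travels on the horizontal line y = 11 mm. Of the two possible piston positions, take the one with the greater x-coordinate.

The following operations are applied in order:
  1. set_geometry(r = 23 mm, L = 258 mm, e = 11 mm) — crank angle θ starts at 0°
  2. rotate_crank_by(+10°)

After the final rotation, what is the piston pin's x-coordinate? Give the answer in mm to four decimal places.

set_geometry: r = 23 mm, L = 258 mm, e = 11 mm; θ ← 0°
rotate_crank_by(+10°): θ ← 0° +10° = 10°
crank pin P = (r cos θ, r sin θ) = (22.650578, 3.993908)
h = r sin θ − e = 3.993908 − 11 = -7.006092
x = r cos θ + √(L² − h²) = 22.650578 + √(66564.0 − 49.0853) = 22.650578 + 257.904856 = 280.555434

280.5554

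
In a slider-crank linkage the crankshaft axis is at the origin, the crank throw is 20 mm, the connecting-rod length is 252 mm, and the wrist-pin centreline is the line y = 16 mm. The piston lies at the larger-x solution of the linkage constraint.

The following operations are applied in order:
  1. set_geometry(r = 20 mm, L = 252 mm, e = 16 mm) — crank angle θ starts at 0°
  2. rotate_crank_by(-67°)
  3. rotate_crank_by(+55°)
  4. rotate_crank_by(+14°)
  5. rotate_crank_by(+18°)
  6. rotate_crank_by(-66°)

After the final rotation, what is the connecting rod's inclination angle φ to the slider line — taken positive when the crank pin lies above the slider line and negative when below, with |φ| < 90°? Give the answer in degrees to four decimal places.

-6.9257

set_geometry: r = 20 mm, L = 252 mm, e = 16 mm; θ ← 0°
rotate_crank_by(-67°): θ ← 0° -67° = -67°
rotate_crank_by(+55°): θ ← -67° +55° = -12°
rotate_crank_by(+14°): θ ← -12° +14° = 2°
rotate_crank_by(+18°): θ ← 2° +18° = 20°
rotate_crank_by(-66°): θ ← 20° -66° = -46°
crank pin P = (r cos θ, r sin θ) = (13.893167, -14.386796)
h = r sin θ − e = -14.386796 − 16 = -30.386796
sin φ = h / L = -30.386796 / 252 = -0.12058252
φ = arcsin(-0.12058252) = -6.925723°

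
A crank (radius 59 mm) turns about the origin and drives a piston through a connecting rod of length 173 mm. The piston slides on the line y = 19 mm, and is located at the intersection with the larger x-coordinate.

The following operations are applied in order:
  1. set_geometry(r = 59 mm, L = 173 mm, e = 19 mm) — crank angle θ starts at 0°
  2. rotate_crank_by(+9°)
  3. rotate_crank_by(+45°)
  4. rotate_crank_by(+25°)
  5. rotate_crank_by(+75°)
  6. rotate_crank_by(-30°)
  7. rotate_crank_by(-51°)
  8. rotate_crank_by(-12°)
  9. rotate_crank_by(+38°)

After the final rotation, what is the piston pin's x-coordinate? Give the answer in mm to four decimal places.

159.2536

set_geometry: r = 59 mm, L = 173 mm, e = 19 mm; θ ← 0°
rotate_crank_by(+9°): θ ← 0° +9° = 9°
rotate_crank_by(+45°): θ ← 9° +45° = 54°
rotate_crank_by(+25°): θ ← 54° +25° = 79°
rotate_crank_by(+75°): θ ← 79° +75° = 154°
rotate_crank_by(-30°): θ ← 154° -30° = 124°
rotate_crank_by(-51°): θ ← 124° -51° = 73°
rotate_crank_by(-12°): θ ← 73° -12° = 61°
rotate_crank_by(+38°): θ ← 61° +38° = 99°
crank pin P = (r cos θ, r sin θ) = (-9.229633, 58.273612)
h = r sin θ − e = 58.273612 − 19 = 39.273612
x = r cos θ + √(L² − h²) = -9.229633 + √(29929.0 − 1542.4166) = -9.229633 + 168.483184 = 159.253551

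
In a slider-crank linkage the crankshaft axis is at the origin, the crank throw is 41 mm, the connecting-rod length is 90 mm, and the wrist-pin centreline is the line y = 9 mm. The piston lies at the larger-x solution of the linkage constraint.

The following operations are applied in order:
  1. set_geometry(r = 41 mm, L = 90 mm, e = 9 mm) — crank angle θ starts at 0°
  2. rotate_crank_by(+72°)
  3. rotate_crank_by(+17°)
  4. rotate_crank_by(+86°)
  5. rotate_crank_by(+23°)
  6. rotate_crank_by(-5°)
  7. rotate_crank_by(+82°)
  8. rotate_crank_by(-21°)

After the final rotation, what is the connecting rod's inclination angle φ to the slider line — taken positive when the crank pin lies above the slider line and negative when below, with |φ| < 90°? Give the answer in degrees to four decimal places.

set_geometry: r = 41 mm, L = 90 mm, e = 9 mm; θ ← 0°
rotate_crank_by(+72°): θ ← 0° +72° = 72°
rotate_crank_by(+17°): θ ← 72° +17° = 89°
rotate_crank_by(+86°): θ ← 89° +86° = 175°
rotate_crank_by(+23°): θ ← 175° +23° = 198°
rotate_crank_by(-5°): θ ← 198° -5° = 193°
rotate_crank_by(+82°): θ ← 193° +82° = 275°
rotate_crank_by(-21°): θ ← 275° -21° = 254°
crank pin P = (r cos θ, r sin θ) = (-11.301132, -39.411730)
h = r sin θ − e = -39.411730 − 9 = -48.411730
sin φ = h / L = -48.411730 / 90 = -0.53790811
φ = arcsin(-0.53790811) = -32.541348°

-32.5413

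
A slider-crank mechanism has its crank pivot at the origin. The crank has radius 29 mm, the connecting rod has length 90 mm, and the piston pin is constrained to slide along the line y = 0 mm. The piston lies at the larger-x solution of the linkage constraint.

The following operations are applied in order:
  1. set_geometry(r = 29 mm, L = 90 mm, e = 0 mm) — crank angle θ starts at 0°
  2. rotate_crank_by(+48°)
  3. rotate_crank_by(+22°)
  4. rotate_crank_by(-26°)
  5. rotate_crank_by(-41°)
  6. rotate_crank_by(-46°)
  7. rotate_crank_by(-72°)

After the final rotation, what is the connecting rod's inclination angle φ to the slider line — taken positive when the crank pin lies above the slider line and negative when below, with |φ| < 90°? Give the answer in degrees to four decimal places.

set_geometry: r = 29 mm, L = 90 mm, e = 0 mm; θ ← 0°
rotate_crank_by(+48°): θ ← 0° +48° = 48°
rotate_crank_by(+22°): θ ← 48° +22° = 70°
rotate_crank_by(-26°): θ ← 70° -26° = 44°
rotate_crank_by(-41°): θ ← 44° -41° = 3°
rotate_crank_by(-46°): θ ← 3° -46° = -43°
rotate_crank_by(-72°): θ ← -43° -72° = -115°
crank pin P = (r cos θ, r sin θ) = (-12.255930, -26.282926)
h = r sin θ − e = -26.282926 − 0 = -26.282926
sin φ = h / L = -26.282926 / 90 = -0.29203251
φ = arcsin(-0.29203251) = -16.979679°

-16.9797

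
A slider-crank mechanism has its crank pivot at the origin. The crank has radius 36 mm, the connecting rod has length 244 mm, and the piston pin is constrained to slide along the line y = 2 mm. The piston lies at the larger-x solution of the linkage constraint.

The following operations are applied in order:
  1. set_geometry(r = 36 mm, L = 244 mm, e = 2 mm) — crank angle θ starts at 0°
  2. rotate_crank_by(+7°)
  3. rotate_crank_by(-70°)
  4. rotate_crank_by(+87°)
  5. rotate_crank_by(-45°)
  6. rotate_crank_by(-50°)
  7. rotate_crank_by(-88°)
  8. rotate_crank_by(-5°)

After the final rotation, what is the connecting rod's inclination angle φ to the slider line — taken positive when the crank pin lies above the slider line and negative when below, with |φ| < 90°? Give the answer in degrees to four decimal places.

set_geometry: r = 36 mm, L = 244 mm, e = 2 mm; θ ← 0°
rotate_crank_by(+7°): θ ← 0° +7° = 7°
rotate_crank_by(-70°): θ ← 7° -70° = -63°
rotate_crank_by(+87°): θ ← -63° +87° = 24°
rotate_crank_by(-45°): θ ← 24° -45° = -21°
rotate_crank_by(-50°): θ ← -21° -50° = -71°
rotate_crank_by(-88°): θ ← -71° -88° = -159°
rotate_crank_by(-5°): θ ← -159° -5° = -164°
crank pin P = (r cos θ, r sin θ) = (-34.605421, -9.922945)
h = r sin θ − e = -9.922945 − 2 = -11.922945
sin φ = h / L = -11.922945 / 244 = -0.04886453
φ = arcsin(-0.04886453) = -2.800847°

-2.8008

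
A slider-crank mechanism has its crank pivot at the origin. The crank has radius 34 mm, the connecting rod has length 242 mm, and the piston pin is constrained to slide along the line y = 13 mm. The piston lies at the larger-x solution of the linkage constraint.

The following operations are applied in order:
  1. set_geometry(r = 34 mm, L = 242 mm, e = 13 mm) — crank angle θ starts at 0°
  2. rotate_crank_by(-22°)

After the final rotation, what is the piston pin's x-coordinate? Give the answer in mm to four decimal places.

272.1518

set_geometry: r = 34 mm, L = 242 mm, e = 13 mm; θ ← 0°
rotate_crank_by(-22°): θ ← 0° -22° = -22°
crank pin P = (r cos θ, r sin θ) = (31.524251, -12.736624)
h = r sin θ − e = -12.736624 − 13 = -25.736624
x = r cos θ + √(L² − h²) = 31.524251 + √(58564.0 − 662.3738) = 31.524251 + 240.627567 = 272.151818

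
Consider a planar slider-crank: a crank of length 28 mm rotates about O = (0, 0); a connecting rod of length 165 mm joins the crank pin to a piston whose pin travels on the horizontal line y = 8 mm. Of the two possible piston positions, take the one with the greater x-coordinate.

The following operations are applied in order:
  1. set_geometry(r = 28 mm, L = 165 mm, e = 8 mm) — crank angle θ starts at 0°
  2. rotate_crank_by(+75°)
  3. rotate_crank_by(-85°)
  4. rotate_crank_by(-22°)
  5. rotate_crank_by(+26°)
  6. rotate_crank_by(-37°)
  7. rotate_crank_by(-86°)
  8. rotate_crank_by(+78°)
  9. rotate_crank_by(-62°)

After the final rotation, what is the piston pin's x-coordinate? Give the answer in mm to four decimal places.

150.5659

set_geometry: r = 28 mm, L = 165 mm, e = 8 mm; θ ← 0°
rotate_crank_by(+75°): θ ← 0° +75° = 75°
rotate_crank_by(-85°): θ ← 75° -85° = -10°
rotate_crank_by(-22°): θ ← -10° -22° = -32°
rotate_crank_by(+26°): θ ← -32° +26° = -6°
rotate_crank_by(-37°): θ ← -6° -37° = -43°
rotate_crank_by(-86°): θ ← -43° -86° = -129°
rotate_crank_by(+78°): θ ← -129° +78° = -51°
rotate_crank_by(-62°): θ ← -51° -62° = -113°
crank pin P = (r cos θ, r sin θ) = (-10.940472, -25.774136)
h = r sin θ − e = -25.774136 − 8 = -33.774136
x = r cos θ + √(L² − h²) = -10.940472 + √(27225.0 − 1140.6923) = -10.940472 + 161.506371 = 150.565899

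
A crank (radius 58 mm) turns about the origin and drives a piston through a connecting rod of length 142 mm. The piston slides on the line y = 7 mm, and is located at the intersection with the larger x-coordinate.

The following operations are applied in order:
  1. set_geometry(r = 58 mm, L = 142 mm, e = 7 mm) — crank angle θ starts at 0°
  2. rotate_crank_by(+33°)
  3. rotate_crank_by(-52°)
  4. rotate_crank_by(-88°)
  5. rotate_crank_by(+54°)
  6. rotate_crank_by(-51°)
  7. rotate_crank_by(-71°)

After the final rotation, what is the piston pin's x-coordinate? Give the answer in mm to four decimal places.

set_geometry: r = 58 mm, L = 142 mm, e = 7 mm; θ ← 0°
rotate_crank_by(+33°): θ ← 0° +33° = 33°
rotate_crank_by(-52°): θ ← 33° -52° = -19°
rotate_crank_by(-88°): θ ← -19° -88° = -107°
rotate_crank_by(+54°): θ ← -107° +54° = -53°
rotate_crank_by(-51°): θ ← -53° -51° = -104°
rotate_crank_by(-71°): θ ← -104° -71° = -175°
crank pin P = (r cos θ, r sin θ) = (-57.779292, -5.055033)
h = r sin θ − e = -5.055033 − 7 = -12.055033
x = r cos θ + √(L² − h²) = -57.779292 + √(20164.0 − 145.3238) = -57.779292 + 141.487371 = 83.708079

83.7081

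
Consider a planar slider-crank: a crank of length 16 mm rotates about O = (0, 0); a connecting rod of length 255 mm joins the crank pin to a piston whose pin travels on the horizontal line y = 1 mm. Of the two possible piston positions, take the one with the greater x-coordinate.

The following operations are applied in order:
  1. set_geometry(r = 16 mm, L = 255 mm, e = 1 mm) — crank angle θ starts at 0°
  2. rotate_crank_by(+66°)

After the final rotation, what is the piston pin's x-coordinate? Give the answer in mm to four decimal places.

set_geometry: r = 16 mm, L = 255 mm, e = 1 mm; θ ← 0°
rotate_crank_by(+66°): θ ← 0° +66° = 66°
crank pin P = (r cos θ, r sin θ) = (6.507786, 14.616727)
h = r sin θ − e = 14.616727 − 1 = 13.616727
x = r cos θ + √(L² − h²) = 6.507786 + √(65025.0 − 185.4153) = 6.507786 + 254.636181 = 261.143967

261.1440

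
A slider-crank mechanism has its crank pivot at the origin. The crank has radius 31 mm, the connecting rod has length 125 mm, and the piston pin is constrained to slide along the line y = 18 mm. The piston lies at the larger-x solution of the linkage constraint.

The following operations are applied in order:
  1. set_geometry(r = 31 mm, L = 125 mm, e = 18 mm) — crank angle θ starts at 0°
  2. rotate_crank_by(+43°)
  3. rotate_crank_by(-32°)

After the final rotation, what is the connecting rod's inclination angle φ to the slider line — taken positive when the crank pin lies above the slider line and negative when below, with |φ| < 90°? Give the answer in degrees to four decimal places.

-5.5480

set_geometry: r = 31 mm, L = 125 mm, e = 18 mm; θ ← 0°
rotate_crank_by(+43°): θ ← 0° +43° = 43°
rotate_crank_by(-32°): θ ← 43° -32° = 11°
crank pin P = (r cos θ, r sin θ) = (30.430443, 5.915079)
h = r sin θ − e = 5.915079 − 18 = -12.084921
sin φ = h / L = -12.084921 / 125 = -0.09667937
φ = arcsin(-0.09667937) = -5.547986°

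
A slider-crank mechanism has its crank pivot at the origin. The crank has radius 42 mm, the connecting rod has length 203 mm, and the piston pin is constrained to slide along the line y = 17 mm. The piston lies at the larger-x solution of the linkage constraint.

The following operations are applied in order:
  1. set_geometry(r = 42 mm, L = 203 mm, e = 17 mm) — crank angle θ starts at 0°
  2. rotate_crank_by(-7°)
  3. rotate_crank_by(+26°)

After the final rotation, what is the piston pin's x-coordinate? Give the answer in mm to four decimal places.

set_geometry: r = 42 mm, L = 203 mm, e = 17 mm; θ ← 0°
rotate_crank_by(-7°): θ ← 0° -7° = -7°
rotate_crank_by(+26°): θ ← -7° +26° = 19°
crank pin P = (r cos θ, r sin θ) = (39.711780, 13.673862)
h = r sin θ − e = 13.673862 − 17 = -3.326138
x = r cos θ + √(L² − h²) = 39.711780 + √(41209.0 − 11.0632) = 39.711780 + 202.972749 = 242.684529

242.6845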